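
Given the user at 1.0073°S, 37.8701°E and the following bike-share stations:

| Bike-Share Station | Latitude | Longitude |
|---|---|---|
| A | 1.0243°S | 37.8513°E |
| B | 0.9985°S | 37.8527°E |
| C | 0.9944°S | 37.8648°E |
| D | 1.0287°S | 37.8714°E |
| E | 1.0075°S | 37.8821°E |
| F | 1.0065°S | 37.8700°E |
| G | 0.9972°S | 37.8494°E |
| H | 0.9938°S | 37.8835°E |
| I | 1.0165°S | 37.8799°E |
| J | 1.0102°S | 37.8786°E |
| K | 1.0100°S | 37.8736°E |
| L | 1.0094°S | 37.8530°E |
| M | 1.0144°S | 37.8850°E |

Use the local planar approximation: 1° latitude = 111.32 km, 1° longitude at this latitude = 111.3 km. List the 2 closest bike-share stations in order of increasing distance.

F, K

Distances from 1.0073°S, 37.8701°E:
A: √((-0.0170·111.32)² + (-0.0188·111.3)²) = √(3.581329 + 4.378305) = 2.8213 km
B: √((0.0088·111.32)² + (-0.0174·111.3)²) = √(0.959648 + 3.750497) = 2.1703 km
C: √((0.0129·111.32)² + (-0.0053·111.3)²) = √(2.062176 + 0.347970) = 1.5525 km
D: √((-0.0214·111.32)² + (0.0013·111.3)²) = √(5.675106 + 0.020935) = 2.3866 km
E: √((-0.0002·111.32)² + (0.0120·111.3)²) = √(0.000496 + 1.783827) = 1.3358 km
F: √((0.0008·111.32)² + (-0.0001·111.3)²) = √(0.007931 + 0.000124) = 0.0897 km
G: √((0.0101·111.32)² + (-0.0207·111.3)²) = √(1.264122 + 5.308001) = 2.5636 km
H: √((0.0135·111.32)² + (0.0134·111.3)²) = √(2.258468 + 2.224334) = 2.1173 km
I: √((-0.0092·111.32)² + (0.0098·111.3)²) = √(1.048871 + 1.189714) = 1.4962 km
J: √((-0.0029·111.32)² + (0.0085·111.3)²) = √(0.104218 + 0.895011) = 0.9996 km
K: √((-0.0027·111.32)² + (0.0035·111.3)²) = √(0.090339 + 0.151749) = 0.4920 km
L: √((-0.0021·111.32)² + (-0.0171·111.3)²) = √(0.054649 + 3.622284) = 1.9175 km
M: √((-0.0071·111.32)² + (0.0149·111.3)²) = √(0.624688 + 2.750191) = 1.8371 km
Sorted: F (0.0897 km) < K (0.4920 km) < J (0.9996 km) < E (1.3358 km) < …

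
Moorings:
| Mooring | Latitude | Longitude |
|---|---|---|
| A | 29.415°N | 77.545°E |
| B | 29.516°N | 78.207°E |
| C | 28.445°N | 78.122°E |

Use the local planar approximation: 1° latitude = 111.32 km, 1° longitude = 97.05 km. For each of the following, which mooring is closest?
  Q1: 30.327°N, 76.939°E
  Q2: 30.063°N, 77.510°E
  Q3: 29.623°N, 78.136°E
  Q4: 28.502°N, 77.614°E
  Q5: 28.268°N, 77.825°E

Q1→A; Q2→A; Q3→B; Q4→C; Q5→C

Q1 at 30.327°N, 76.939°E:
  A: 117.328 km
  B: 152.624 km
  C: 238.900 km
  → nearest: A (117.328 km)
Q2 at 30.063°N, 77.510°E:
  A: 72.215 km
  B: 91.014 km
  C: 189.656 km
  → nearest: A (72.215 km)
Q3 at 29.623°N, 78.136°E:
  A: 61.854 km
  B: 13.761 km
  C: 131.142 km
  → nearest: B (13.761 km)
Q4 at 28.502°N, 77.614°E:
  A: 101.856 km
  B: 126.703 km
  C: 49.708 km
  → nearest: C (49.708 km)
Q5 at 28.268°N, 77.825°E:
  A: 130.544 km
  B: 143.789 km
  C: 34.915 km
  → nearest: C (34.915 km)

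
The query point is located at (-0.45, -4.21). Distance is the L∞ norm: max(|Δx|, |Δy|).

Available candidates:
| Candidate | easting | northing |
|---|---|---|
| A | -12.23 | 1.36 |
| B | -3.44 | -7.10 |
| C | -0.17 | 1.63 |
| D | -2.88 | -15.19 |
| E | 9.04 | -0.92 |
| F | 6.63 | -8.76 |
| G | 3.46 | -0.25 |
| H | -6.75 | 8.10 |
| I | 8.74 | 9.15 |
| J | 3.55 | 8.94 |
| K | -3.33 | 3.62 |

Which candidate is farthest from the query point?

Distances from (-0.45, -4.21):
A: max(|-11.78|, |5.57|) = 11.78
B: max(|-2.99|, |-2.89|) = 2.99
C: max(|0.28|, |5.84|) = 5.84
D: max(|-2.43|, |-10.98|) = 10.98
E: max(|9.49|, |3.29|) = 9.49
F: max(|7.08|, |-4.55|) = 7.08
G: max(|3.91|, |3.96|) = 3.96
H: max(|-6.30|, |12.31|) = 12.31
I: max(|9.19|, |13.36|) = 13.36
J: max(|4.00|, |13.15|) = 13.15
K: max(|-2.88|, |7.83|) = 7.83
Maximum: I at 13.36.

I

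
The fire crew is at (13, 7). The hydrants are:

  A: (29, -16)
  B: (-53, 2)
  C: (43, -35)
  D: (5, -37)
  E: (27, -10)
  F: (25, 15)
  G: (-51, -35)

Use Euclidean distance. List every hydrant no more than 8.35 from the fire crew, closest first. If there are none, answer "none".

none

Distances from (13, 7):
A: 28.0
B: 66.2
C: 51.6
D: 44.7
E: 22.0
F: 14.4
G: 76.6
Threshold 8.35: none within range.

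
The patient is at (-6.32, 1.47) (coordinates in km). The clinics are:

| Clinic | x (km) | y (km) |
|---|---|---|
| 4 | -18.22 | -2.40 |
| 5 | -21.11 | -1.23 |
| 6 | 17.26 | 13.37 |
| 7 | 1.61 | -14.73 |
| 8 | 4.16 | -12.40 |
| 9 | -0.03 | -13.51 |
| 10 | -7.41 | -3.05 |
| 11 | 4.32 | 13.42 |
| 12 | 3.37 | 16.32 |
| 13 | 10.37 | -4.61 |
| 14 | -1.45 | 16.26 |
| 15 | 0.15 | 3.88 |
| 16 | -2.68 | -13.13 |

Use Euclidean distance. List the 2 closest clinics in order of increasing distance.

10, 15

Distances from (-6.32, 1.47):
4: √((-11.90)² + (-3.87)²) = √(141.6100 + 14.9769) = 12.51 km
5: √((-14.79)² + (-2.70)²) = √(218.7441 + 7.2900) = 15.03 km
6: √((23.58)² + (11.90)²) = √(556.0164 + 141.6100) = 26.41 km
7: √((7.93)² + (-16.20)²) = √(62.8849 + 262.4400) = 18.04 km
8: √((10.48)² + (-13.87)²) = √(109.8304 + 192.3769) = 17.38 km
9: √((6.29)² + (-14.98)²) = √(39.5641 + 224.4004) = 16.25 km
10: √((-1.09)² + (-4.52)²) = √(1.1881 + 20.4304) = 4.65 km
11: √((10.64)² + (11.95)²) = √(113.2096 + 142.8025) = 16.00 km
12: √((9.69)² + (14.85)²) = √(93.8961 + 220.5225) = 17.73 km
13: √((16.69)² + (-6.08)²) = √(278.5561 + 36.9664) = 17.76 km
14: √((4.87)² + (14.79)²) = √(23.7169 + 218.7441) = 15.57 km
15: √((6.47)² + (2.41)²) = √(41.8609 + 5.8081) = 6.90 km
16: √((3.64)² + (-14.60)²) = √(13.2496 + 213.1600) = 15.05 km
Sorted: 10 (4.65 km) < 15 (6.90 km) < 4 (12.51 km) < 5 (15.03 km) < …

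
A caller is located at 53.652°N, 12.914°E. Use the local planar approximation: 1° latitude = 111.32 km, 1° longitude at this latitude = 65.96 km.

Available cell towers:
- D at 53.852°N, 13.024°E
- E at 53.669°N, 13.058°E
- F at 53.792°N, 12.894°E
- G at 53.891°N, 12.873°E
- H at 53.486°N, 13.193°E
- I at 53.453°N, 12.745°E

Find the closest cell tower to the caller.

Distances from 53.652°N, 12.914°E:
D: √((0.200·111.32)² + (0.110·65.96)²) = √(495.68570 + 52.64373) = 23.416 km
E: √((0.017·111.32)² + (0.144·65.96)²) = √(3.58133 + 90.21656) = 9.685 km
F: √((0.140·111.32)² + (-0.020·65.96)²) = √(242.88599 + 1.74029) = 15.641 km
G: √((0.239·111.32)² + (-0.041·65.96)²) = √(707.85157 + 7.31356) = 26.743 km
H: √((-0.166·111.32)² + (0.279·65.96)²) = √(341.47788 + 338.66452) = 26.080 km
I: √((-0.199·111.32)² + (-0.169·65.96)²) = √(490.74123 + 124.26096) = 24.799 km
Minimum: E at 9.685 km.

E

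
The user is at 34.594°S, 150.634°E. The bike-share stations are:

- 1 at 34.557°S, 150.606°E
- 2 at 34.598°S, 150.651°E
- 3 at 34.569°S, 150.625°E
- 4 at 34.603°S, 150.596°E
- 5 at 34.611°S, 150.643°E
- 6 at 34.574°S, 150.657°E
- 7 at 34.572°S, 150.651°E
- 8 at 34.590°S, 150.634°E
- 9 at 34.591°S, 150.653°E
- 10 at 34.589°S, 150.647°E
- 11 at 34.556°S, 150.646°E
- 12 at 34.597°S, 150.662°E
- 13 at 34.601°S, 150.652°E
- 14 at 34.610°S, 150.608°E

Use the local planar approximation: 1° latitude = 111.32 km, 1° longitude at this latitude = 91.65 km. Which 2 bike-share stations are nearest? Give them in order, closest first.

8, 10

Distances from 34.594°S, 150.634°E:
1: √((0.037·111.32)² + (-0.028·91.65)²) = √(16.964843 + 6.585382) = 4.8529 km
2: √((-0.004·111.32)² + (0.017·91.65)²) = √(0.198274 + 2.427520) = 1.6204 km
3: √((0.025·111.32)² + (-0.009·91.65)²) = √(7.745089 + 0.680378) = 2.9027 km
4: √((-0.009·111.32)² + (-0.038·91.65)²) = √(1.003764 + 12.129199) = 3.6239 km
5: √((-0.017·111.32)² + (0.009·91.65)²) = √(3.581329 + 0.680378) = 2.0644 km
6: √((0.020·111.32)² + (0.023·91.65)²) = √(4.956857 + 4.443453) = 3.0660 km
7: √((0.022·111.32)² + (0.017·91.65)²) = √(5.997797 + 2.427520) = 2.9026 km
8: √((0.004·111.32)² + (0.000·91.65)²) = √(0.198274 + 0.000000) = 0.4453 km
9: √((0.003·111.32)² + (0.019·91.65)²) = √(0.111529 + 3.032300) = 1.7731 km
10: √((0.005·111.32)² + (0.013·91.65)²) = √(0.309804 + 1.419553) = 1.3151 km
11: √((0.038·111.32)² + (0.012·91.65)²) = √(17.894254 + 1.209560) = 4.3708 km
12: √((-0.003·111.32)² + (0.028·91.65)²) = √(0.111529 + 6.585382) = 2.5878 km
13: √((-0.007·111.32)² + (0.018·91.65)²) = √(0.607215 + 2.721510) = 1.8245 km
14: √((-0.016·111.32)² + (-0.026·91.65)²) = √(3.172388 + 5.678212) = 2.9750 km
Sorted: 8 (0.4453 km) < 10 (1.3151 km) < 2 (1.6204 km) < 9 (1.7731 km) < …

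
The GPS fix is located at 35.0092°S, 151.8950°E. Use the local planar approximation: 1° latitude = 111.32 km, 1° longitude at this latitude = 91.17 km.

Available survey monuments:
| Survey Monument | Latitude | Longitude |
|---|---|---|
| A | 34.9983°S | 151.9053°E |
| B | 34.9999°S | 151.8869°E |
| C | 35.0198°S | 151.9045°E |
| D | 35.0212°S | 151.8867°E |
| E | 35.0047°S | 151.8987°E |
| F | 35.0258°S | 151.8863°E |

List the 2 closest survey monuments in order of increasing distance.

Distances from 35.0092°S, 151.8950°E:
A: 1.5343 km
B: 1.2717 km
C: 1.4637 km
D: 1.5353 km
E: 0.6039 km
F: 2.0109 km
Sorted: E (0.6039 km) < B (1.2717 km) < C (1.4637 km) < A (1.5343 km) < …

E, B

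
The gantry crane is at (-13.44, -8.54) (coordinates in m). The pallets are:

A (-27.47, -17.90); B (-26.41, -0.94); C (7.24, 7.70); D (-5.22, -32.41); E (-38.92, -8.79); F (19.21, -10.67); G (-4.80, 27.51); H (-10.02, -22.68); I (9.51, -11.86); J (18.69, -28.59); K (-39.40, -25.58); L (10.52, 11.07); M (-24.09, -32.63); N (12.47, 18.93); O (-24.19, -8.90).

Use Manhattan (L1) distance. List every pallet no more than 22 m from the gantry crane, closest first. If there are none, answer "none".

Distances from (-13.44, -8.54):
A: |-14.03| + |-9.36| = 14.03 + 9.36 = 23.39 m
B: |-12.97| + |7.60| = 12.97 + 7.60 = 20.57 m
C: |20.68| + |16.24| = 20.68 + 16.24 = 36.92 m
D: |8.22| + |-23.87| = 8.22 + 23.87 = 32.09 m
E: |-25.48| + |-0.25| = 25.48 + 0.25 = 25.73 m
F: |32.65| + |-2.13| = 32.65 + 2.13 = 34.78 m
G: |8.64| + |36.05| = 8.64 + 36.05 = 44.69 m
H: |3.42| + |-14.14| = 3.42 + 14.14 = 17.56 m
I: |22.95| + |-3.32| = 22.95 + 3.32 = 26.27 m
J: |32.13| + |-20.05| = 32.13 + 20.05 = 52.18 m
K: |-25.96| + |-17.04| = 25.96 + 17.04 = 43.00 m
L: |23.96| + |19.61| = 23.96 + 19.61 = 43.57 m
M: |-10.65| + |-24.09| = 10.65 + 24.09 = 34.74 m
N: |25.91| + |27.47| = 25.91 + 27.47 = 53.38 m
O: |-10.75| + |-0.36| = 10.75 + 0.36 = 11.11 m
Threshold 22 m: O (11.11 m), H (17.56 m), B (20.57 m) are within range.

O, H, B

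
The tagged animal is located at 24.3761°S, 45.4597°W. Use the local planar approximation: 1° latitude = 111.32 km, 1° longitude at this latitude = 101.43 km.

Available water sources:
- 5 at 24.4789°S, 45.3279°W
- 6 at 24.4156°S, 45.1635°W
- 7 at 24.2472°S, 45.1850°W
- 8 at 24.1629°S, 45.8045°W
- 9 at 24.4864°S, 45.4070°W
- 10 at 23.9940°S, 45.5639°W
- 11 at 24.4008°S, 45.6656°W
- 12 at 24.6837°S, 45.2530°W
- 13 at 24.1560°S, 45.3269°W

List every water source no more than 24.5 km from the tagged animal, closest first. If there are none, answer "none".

9, 5, 11

Distances from 24.3761°S, 45.4597°W:
5: √((-0.1028·111.32)² + (0.1318·101.43)²) = √(130.958178 + 178.716097) = 17.5976 km
6: √((-0.0395·111.32)² + (0.2962·101.43)²) = √(19.334840 + 902.615858) = 30.3636 km
7: √((0.1289·111.32)² + (0.2747·101.43)²) = √(205.898048 + 776.336794) = 31.3406 km
8: √((0.2132·111.32)² + (-0.3448·101.43)²) = √(563.275415 + 1223.115206) = 42.2657 km
9: √((-0.1103·111.32)² + (0.0527·101.43)²) = √(150.763920 + 28.572884) = 13.3917 km
10: √((0.3821·111.32)² + (-0.1042·101.43)²) = √(1809.257871 + 111.703888) = 43.8288 km
11: √((-0.0247·111.32)² + (-0.2059·101.43)²) = √(7.560322 + 436.159709) = 21.0647 km
12: √((-0.3076·111.32)² + (0.2067·101.43)²) = √(1172.516755 + 439.555587) = 40.1506 km
13: √((0.2201·111.32)² + (0.1328·101.43)²) = √(600.325070 + 181.438314) = 27.9600 km
Threshold 24.5 km: 9 (13.3917 km), 5 (17.5976 km), 11 (21.0647 km) are within range.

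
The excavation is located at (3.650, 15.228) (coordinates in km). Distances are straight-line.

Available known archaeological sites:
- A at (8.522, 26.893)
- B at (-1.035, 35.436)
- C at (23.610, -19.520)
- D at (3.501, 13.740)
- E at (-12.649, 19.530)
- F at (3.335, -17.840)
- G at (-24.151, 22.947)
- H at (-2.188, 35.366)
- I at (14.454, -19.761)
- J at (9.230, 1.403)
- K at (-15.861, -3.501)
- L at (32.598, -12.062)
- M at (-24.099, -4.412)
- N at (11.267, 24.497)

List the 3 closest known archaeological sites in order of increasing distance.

D, N, A

Distances from (3.650, 15.228):
A: 12.642 km
B: 20.744 km
C: 40.073 km
D: 1.495 km
E: 16.857 km
F: 33.070 km
G: 28.853 km
H: 20.967 km
I: 36.619 km
J: 14.909 km
K: 27.045 km
L: 39.784 km
M: 33.996 km
N: 11.997 km
Sorted: D (1.495 km) < N (11.997 km) < A (12.642 km) < J (14.909 km) < E (16.857 km) < …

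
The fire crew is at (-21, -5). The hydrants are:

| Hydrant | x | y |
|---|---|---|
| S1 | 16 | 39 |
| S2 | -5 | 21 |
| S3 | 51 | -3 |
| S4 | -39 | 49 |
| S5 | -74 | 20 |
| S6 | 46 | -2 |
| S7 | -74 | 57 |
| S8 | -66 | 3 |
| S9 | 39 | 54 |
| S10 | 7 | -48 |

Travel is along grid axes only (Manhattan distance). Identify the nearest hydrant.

Distances from (-21, -5):
S1: |37| + |44| = 37 + 44 = 81
S2: |16| + |26| = 16 + 26 = 42
S3: |72| + |2| = 72 + 2 = 74
S4: |-18| + |54| = 18 + 54 = 72
S5: |-53| + |25| = 53 + 25 = 78
S6: |67| + |3| = 67 + 3 = 70
S7: |-53| + |62| = 53 + 62 = 115
S8: |-45| + |8| = 45 + 8 = 53
S9: |60| + |59| = 60 + 59 = 119
S10: |28| + |-43| = 28 + 43 = 71
Minimum: S2 at 42.

S2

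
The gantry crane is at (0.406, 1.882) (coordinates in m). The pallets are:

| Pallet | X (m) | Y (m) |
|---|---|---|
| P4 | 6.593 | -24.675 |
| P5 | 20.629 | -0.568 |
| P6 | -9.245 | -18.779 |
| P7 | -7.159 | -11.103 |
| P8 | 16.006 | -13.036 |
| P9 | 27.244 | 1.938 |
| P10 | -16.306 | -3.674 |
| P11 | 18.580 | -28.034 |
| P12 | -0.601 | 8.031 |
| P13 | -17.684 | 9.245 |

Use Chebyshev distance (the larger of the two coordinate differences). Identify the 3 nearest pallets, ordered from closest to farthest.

P12, P7, P8

Distances from (0.406, 1.882):
P4: 26.557 m
P5: 20.223 m
P6: 20.661 m
P7: 12.985 m
P8: 15.600 m
P9: 26.838 m
P10: 16.712 m
P11: 29.916 m
P12: 6.149 m
P13: 18.090 m
Sorted: P12 (6.149 m) < P7 (12.985 m) < P8 (15.600 m) < P10 (16.712 m) < P13 (18.090 m) < …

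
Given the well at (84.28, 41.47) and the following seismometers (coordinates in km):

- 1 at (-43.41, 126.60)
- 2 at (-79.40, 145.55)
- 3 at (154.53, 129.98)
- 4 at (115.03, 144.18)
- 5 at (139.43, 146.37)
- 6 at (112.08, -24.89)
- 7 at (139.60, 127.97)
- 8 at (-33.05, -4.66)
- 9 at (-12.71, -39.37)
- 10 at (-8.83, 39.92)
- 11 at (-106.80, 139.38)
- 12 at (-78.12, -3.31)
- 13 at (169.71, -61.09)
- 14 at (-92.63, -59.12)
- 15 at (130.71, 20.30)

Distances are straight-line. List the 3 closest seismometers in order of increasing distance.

Distances from (84.28, 41.47):
1: √((-127.69)² + (85.13)²) = √(16304.7361 + 7247.1169) = 153.47 km
2: √((-163.68)² + (104.08)²) = √(26791.1424 + 10832.6464) = 193.97 km
3: √((70.25)² + (88.51)²) = √(4935.0625 + 7834.0201) = 113.00 km
4: √((30.75)² + (102.71)²) = √(945.5625 + 10549.3441) = 107.21 km
5: √((55.15)² + (104.90)²) = √(3041.5225 + 11004.0100) = 118.51 km
6: √((27.80)² + (-66.36)²) = √(772.8400 + 4403.6496) = 71.95 km
7: √((55.32)² + (86.50)²) = √(3060.3024 + 7482.2500) = 102.68 km
8: √((-117.33)² + (-46.13)²) = √(13766.3289 + 2127.9769) = 126.07 km
9: √((-96.99)² + (-80.84)²) = √(9407.0601 + 6535.1056) = 126.26 km
10: √((-93.11)² + (-1.55)²) = √(8669.4721 + 2.4025) = 93.12 km
11: √((-191.08)² + (97.91)²) = √(36511.5664 + 9586.3681) = 214.70 km
12: √((-162.40)² + (-44.78)²) = √(26373.7600 + 2005.2484) = 168.46 km
13: √((85.43)² + (-102.56)²) = √(7298.2849 + 10518.5536) = 133.48 km
14: √((-176.91)² + (-100.59)²) = √(31297.1481 + 10118.3481) = 203.51 km
15: √((46.43)² + (-21.17)²) = √(2155.7449 + 448.1689) = 51.03 km
Sorted: 15 (51.03 km) < 6 (71.95 km) < 10 (93.12 km) < 7 (102.68 km) < 4 (107.21 km) < …

15, 6, 10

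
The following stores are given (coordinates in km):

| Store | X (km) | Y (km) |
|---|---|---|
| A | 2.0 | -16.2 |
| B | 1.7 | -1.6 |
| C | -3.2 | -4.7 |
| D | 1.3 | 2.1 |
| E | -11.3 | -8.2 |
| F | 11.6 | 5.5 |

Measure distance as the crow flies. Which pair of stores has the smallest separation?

Pairwise distances:
A–B: 14.60 km
A–C: 12.62 km
A–D: 18.31 km
A–E: 15.52 km
A–F: 23.73 km
B–C: 5.80 km
B–D: 3.72 km
B–E: 14.58 km
B–F: 12.18 km
C–D: 8.15 km
C–E: 8.82 km
C–F: 17.97 km
D–E: 16.27 km
D–F: 10.85 km
E–F: 26.69 km
Closest pair: B–D at 3.72 km.

B and D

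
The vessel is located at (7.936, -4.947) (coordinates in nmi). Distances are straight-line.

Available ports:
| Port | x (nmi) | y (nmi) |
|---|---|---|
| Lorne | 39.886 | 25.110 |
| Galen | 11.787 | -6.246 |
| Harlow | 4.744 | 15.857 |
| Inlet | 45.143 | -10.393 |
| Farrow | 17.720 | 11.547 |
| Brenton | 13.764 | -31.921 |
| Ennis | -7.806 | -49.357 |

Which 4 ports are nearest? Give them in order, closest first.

Distances from (7.936, -4.947):
Lorne: √((31.950)² + (30.057)²) = √(1020.80250 + 903.42325) = 43.866 nmi
Galen: √((3.851)² + (-1.299)²) = √(14.83020 + 1.68740) = 4.064 nmi
Harlow: √((-3.192)² + (20.804)²) = √(10.18886 + 432.80642) = 21.047 nmi
Inlet: √((37.207)² + (-5.446)²) = √(1384.36085 + 29.65892) = 37.603 nmi
Farrow: √((9.784)² + (16.494)²) = √(95.72666 + 272.05204) = 19.178 nmi
Brenton: √((5.828)² + (-26.974)²) = √(33.96558 + 727.59668) = 27.596 nmi
Ennis: √((-15.742)² + (-44.410)²) = √(247.81056 + 1972.24810) = 47.117 nmi
Sorted: Galen (4.064 nmi) < Farrow (19.178 nmi) < Harlow (21.047 nmi) < Brenton (27.596 nmi) < Inlet (37.603 nmi) < Lorne (43.866 nmi) < …

Galen, Farrow, Harlow, Brenton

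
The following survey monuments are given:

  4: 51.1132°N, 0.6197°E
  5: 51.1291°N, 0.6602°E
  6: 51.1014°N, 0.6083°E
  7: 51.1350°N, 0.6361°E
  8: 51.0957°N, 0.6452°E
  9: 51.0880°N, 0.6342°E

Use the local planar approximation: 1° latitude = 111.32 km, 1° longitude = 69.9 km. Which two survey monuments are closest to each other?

8 and 9

Pairwise distances:
8–9: √((-0.0077·111.32)² + (-0.0110·69.9)²) = √(0.734730 + 0.591207) = 1.1515 km
4–6: √((-0.0118·111.32)² + (-0.0114·69.9)²) = √(1.725482 + 0.634986) = 1.5364 km
5–7: √((0.0059·111.32)² + (-0.0241·69.9)²) = √(0.431370 + 2.837843) = 1.8081 km
6–9: √((-0.0134·111.32)² + (0.0259·69.9)²) = √(2.225133 + 3.277584) = 2.3458 km
4–8: √((-0.0175·111.32)² + (0.0255·69.9)²) = √(3.795094 + 3.177128) = 2.6405 km
6–8: √((-0.0057·111.32)² + (0.0369·69.9)²) = √(0.402621 + 6.652840) = 2.6562 km
4–7: √((0.0218·111.32)² + (0.0164·69.9)²) = √(5.889242 + 1.314141) = 2.6839 km
4–9: √((-0.0252·111.32)² + (0.0145·69.9)²) = √(7.869506 + 1.027284) = 2.9827 km
4–5: √((0.0159·111.32)² + (0.0405·69.9)²) = √(3.132858 + 8.014278) = 3.3387 km
5–8: √((-0.0334·111.32)² + (-0.0150·69.9)²) = √(13.824178 + 1.099352) = 3.8631 km
6–7: √((0.0336·111.32)² + (0.0278·69.9)²) = √(13.990233 + 3.776104) = 4.2150 km
7–8: √((-0.0393·111.32)² + (0.0091·69.9)²) = √(19.139540 + 0.404610) = 4.4209 km
5–6: √((-0.0277·111.32)² + (-0.0519·69.9)²) = √(9.508367 + 13.161005) = 4.7612 km
5–9: √((-0.0411·111.32)² + (-0.0260·69.9)²) = √(20.932931 + 3.302943) = 4.9230 km
7–9: √((-0.0470·111.32)² + (-0.0019·69.9)²) = √(27.374243 + 0.017638) = 5.2337 km
Closest pair: 8–9 at 1.1515 km.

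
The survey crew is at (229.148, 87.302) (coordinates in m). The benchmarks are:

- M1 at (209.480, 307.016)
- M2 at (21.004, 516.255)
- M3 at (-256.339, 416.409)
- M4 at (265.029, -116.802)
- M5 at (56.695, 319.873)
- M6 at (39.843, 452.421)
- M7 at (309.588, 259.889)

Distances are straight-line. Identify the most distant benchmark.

Distances from (229.148, 87.302):
M1: 220.593 m
M2: 476.786 m
M3: 586.523 m
M4: 207.234 m
M5: 289.533 m
M6: 411.276 m
M7: 190.412 m
Maximum: M3 at 586.523 m.

M3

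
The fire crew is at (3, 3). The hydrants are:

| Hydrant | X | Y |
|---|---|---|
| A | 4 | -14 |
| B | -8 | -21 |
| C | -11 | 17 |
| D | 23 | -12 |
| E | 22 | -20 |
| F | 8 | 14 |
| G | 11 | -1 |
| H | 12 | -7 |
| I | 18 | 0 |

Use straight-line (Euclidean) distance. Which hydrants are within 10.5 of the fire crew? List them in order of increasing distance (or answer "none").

G

Distances from (3, 3):
A: 17.0
B: 26.4
C: 19.8
D: 25.0
E: 29.8
F: 12.1
G: 8.9
H: 13.5
I: 15.3
Threshold 10.5: G (8.9) is within range.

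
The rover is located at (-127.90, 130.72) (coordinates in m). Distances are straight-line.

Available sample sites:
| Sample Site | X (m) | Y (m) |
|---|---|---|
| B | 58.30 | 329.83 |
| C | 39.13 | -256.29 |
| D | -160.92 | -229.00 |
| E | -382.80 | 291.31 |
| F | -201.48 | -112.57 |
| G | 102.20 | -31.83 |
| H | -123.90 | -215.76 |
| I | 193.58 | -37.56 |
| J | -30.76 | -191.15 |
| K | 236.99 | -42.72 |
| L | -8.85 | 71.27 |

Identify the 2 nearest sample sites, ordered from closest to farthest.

Distances from (-127.90, 130.72):
B: 272.61 m
C: 421.52 m
D: 361.23 m
E: 301.27 m
F: 254.17 m
G: 281.72 m
H: 346.50 m
I: 362.86 m
J: 336.21 m
K: 404.01 m
L: 133.07 m
Sorted: L (133.07 m) < F (254.17 m) < B (272.61 m) < G (281.72 m) < …

L, F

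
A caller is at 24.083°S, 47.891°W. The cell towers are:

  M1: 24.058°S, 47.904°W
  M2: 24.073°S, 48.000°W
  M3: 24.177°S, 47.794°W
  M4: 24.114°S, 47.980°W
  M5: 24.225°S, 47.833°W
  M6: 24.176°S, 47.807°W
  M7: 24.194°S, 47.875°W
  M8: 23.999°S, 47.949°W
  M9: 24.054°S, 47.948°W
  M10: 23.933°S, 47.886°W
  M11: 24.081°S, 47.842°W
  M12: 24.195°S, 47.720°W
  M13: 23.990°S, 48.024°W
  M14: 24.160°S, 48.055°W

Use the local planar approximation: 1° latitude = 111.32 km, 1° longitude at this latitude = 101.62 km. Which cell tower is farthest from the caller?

M12

Distances from 24.083°S, 47.891°W:
M1: 3.081 km
M2: 11.132 km
M3: 14.376 km
M4: 9.680 km
M5: 16.871 km
M6: 13.418 km
M7: 12.463 km
M8: 11.053 km
M9: 6.631 km
M10: 16.706 km
M11: 4.984 km
M12: 21.387 km
M13: 17.025 km
M14: 18.741 km
Maximum: M12 at 21.387 km.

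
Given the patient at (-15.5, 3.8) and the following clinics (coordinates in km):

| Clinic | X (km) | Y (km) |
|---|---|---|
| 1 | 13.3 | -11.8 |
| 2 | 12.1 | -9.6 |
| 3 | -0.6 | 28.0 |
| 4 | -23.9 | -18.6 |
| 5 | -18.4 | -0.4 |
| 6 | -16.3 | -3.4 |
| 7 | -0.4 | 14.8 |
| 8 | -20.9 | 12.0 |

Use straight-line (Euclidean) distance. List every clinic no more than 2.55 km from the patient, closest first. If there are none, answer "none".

none

Distances from (-15.5, 3.8):
1: √((28.8)² + (-15.6)²) = √(829.440 + 243.360) = 32.8 km
2: √((27.6)² + (-13.4)²) = √(761.760 + 179.560) = 30.7 km
3: √((14.9)² + (24.2)²) = √(222.010 + 585.640) = 28.4 km
4: √((-8.4)² + (-22.4)²) = √(70.560 + 501.760) = 23.9 km
5: √((-2.9)² + (-4.2)²) = √(8.410 + 17.640) = 5.1 km
6: √((-0.8)² + (-7.2)²) = √(0.640 + 51.840) = 7.2 km
7: √((15.1)² + (11.0)²) = √(228.010 + 121.000) = 18.7 km
8: √((-5.4)² + (8.2)²) = √(29.160 + 67.240) = 9.8 km
Threshold 2.55 km: none within range.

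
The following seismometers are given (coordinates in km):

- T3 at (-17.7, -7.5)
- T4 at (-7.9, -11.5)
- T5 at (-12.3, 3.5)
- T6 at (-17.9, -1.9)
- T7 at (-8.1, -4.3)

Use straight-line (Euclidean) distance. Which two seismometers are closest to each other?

T3 and T6

Pairwise distances:
T3–T4: √((9.8)² + (-4.0)²) = √(96.0400 + 16.0000) = 10.58 km
T3–T5: √((5.4)² + (11.0)²) = √(29.1600 + 121.0000) = 12.25 km
T3–T6: √((-0.2)² + (5.6)²) = √(0.0400 + 31.3600) = 5.60 km
T3–T7: √((9.6)² + (3.2)²) = √(92.1600 + 10.2400) = 10.12 km
T4–T5: √((-4.4)² + (15.0)²) = √(19.3600 + 225.0000) = 15.63 km
T4–T6: √((-10.0)² + (9.6)²) = √(100.0000 + 92.1600) = 13.86 km
T4–T7: √((-0.2)² + (7.2)²) = √(0.0400 + 51.8400) = 7.20 km
T5–T6: √((-5.6)² + (-5.4)²) = √(31.3600 + 29.1600) = 7.78 km
T5–T7: √((4.2)² + (-7.8)²) = √(17.6400 + 60.8400) = 8.86 km
T6–T7: √((9.8)² + (-2.4)²) = √(96.0400 + 5.7600) = 10.09 km
Closest pair: T3–T6 at 5.60 km.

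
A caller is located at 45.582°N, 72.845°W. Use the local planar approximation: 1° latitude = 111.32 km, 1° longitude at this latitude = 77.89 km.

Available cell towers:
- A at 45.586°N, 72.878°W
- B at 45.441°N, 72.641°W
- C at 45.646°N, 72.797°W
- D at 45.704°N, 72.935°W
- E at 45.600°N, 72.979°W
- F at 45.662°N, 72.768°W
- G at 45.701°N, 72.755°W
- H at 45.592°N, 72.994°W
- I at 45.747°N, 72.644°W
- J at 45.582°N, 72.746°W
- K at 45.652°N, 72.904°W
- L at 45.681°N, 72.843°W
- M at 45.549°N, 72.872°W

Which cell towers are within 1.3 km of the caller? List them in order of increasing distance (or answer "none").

Distances from 45.582°N, 72.845°W:
A: √((0.004·111.32)² + (-0.033·77.89)²) = √(0.19827 + 6.60680) = 2.609 km
B: √((-0.141·111.32)² + (0.204·77.89)²) = √(246.36818 + 252.47812) = 22.335 km
C: √((0.064·111.32)² + (0.048·77.89)²) = √(50.75822 + 13.97803) = 8.046 km
D: √((0.122·111.32)² + (-0.090·77.89)²) = √(184.44465 + 49.14150) = 15.284 km
E: √((0.018·111.32)² + (-0.134·77.89)²) = √(4.01505 + 108.93640) = 10.628 km
F: √((0.080·111.32)² + (0.077·77.89)²) = √(79.30971 + 35.97037) = 10.737 km
G: √((0.119·111.32)² + (0.090·77.89)²) = √(175.48513 + 49.14150) = 14.988 km
H: √((0.010·111.32)² + (-0.149·77.89)²) = √(1.23921 + 134.69018) = 11.659 km
I: √((0.165·111.32)² + (0.201·77.89)²) = √(337.37608 + 245.10689) = 24.135 km
J: √((0.000·111.32)² + (0.099·77.89)²) = √(0.00000 + 59.46122) = 7.711 km
K: √((0.070·111.32)² + (-0.059·77.89)²) = √(60.72150 + 21.11871) = 9.047 km
L: √((0.099·111.32)² + (0.002·77.89)²) = √(121.45539 + 0.02427) = 11.022 km
M: √((-0.033·111.32)² + (-0.027·77.89)²) = √(13.49504 + 4.42274) = 4.233 km
Threshold 1.3 km: none within range.

none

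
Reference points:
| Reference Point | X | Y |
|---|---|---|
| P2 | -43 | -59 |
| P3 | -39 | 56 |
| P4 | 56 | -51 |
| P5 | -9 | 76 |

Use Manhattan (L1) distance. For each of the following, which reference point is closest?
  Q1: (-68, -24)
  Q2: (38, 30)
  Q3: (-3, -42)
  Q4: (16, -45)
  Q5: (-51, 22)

Q1 at (-68, -24):
  P2: |25| + |-35| = 25 + 35 = 60
  P3: |29| + |80| = 29 + 80 = 109
  P4: |124| + |-27| = 124 + 27 = 151
  P5: |59| + |100| = 59 + 100 = 159
  → nearest: P2 (60)
Q2 at (38, 30):
  P2: |-81| + |-89| = 81 + 89 = 170
  P3: |-77| + |26| = 77 + 26 = 103
  P4: |18| + |-81| = 18 + 81 = 99
  P5: |-47| + |46| = 47 + 46 = 93
  → nearest: P5 (93)
Q3 at (-3, -42):
  P2: |-40| + |-17| = 40 + 17 = 57
  P3: |-36| + |98| = 36 + 98 = 134
  P4: |59| + |-9| = 59 + 9 = 68
  P5: |-6| + |118| = 6 + 118 = 124
  → nearest: P2 (57)
Q4 at (16, -45):
  P2: |-59| + |-14| = 59 + 14 = 73
  P3: |-55| + |101| = 55 + 101 = 156
  P4: |40| + |-6| = 40 + 6 = 46
  P5: |-25| + |121| = 25 + 121 = 146
  → nearest: P4 (46)
Q5 at (-51, 22):
  P2: |8| + |-81| = 8 + 81 = 89
  P3: |12| + |34| = 12 + 34 = 46
  P4: |107| + |-73| = 107 + 73 = 180
  P5: |42| + |54| = 42 + 54 = 96
  → nearest: P3 (46)

Q1→P2; Q2→P5; Q3→P2; Q4→P4; Q5→P3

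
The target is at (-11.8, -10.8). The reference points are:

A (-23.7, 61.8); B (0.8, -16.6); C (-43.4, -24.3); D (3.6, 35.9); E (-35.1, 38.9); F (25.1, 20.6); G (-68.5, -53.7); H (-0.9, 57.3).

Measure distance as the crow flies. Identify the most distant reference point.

A

Distances from (-11.8, -10.8):
A: √((-11.9)² + (72.6)²) = √(141.610 + 5270.760) = 73.6
B: √((12.6)² + (-5.8)²) = √(158.760 + 33.640) = 13.9
C: √((-31.6)² + (-13.5)²) = √(998.560 + 182.250) = 34.4
D: √((15.4)² + (46.7)²) = √(237.160 + 2180.890) = 49.2
E: √((-23.3)² + (49.7)²) = √(542.890 + 2470.090) = 54.9
F: √((36.9)² + (31.4)²) = √(1361.610 + 985.960) = 48.5
G: √((-56.7)² + (-42.9)²) = √(3214.890 + 1840.410) = 71.1
H: √((10.9)² + (68.1)²) = √(118.810 + 4637.610) = 69.0
Maximum: A at 73.6.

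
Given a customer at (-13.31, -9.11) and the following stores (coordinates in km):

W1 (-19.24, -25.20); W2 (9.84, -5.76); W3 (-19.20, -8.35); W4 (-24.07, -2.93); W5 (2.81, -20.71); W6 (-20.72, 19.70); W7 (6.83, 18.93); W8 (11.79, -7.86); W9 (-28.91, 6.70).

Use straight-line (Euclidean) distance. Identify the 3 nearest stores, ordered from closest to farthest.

Distances from (-13.31, -9.11):
W1: √((-5.93)² + (-16.09)²) = √(35.1649 + 258.8881) = 17.15 km
W2: √((23.15)² + (3.35)²) = √(535.9225 + 11.2225) = 23.39 km
W3: √((-5.89)² + (0.76)²) = √(34.6921 + 0.5776) = 5.94 km
W4: √((-10.76)² + (6.18)²) = √(115.7776 + 38.1924) = 12.41 km
W5: √((16.12)² + (-11.60)²) = √(259.8544 + 134.5600) = 19.86 km
W6: √((-7.41)² + (28.81)²) = √(54.9081 + 830.0161) = 29.75 km
W7: √((20.14)² + (28.04)²) = √(405.6196 + 786.2416) = 34.52 km
W8: √((25.10)² + (1.25)²) = √(630.0100 + 1.5625) = 25.13 km
W9: √((-15.60)² + (15.81)²) = √(243.3600 + 249.9561) = 22.21 km
Sorted: W3 (5.94 km) < W4 (12.41 km) < W1 (17.15 km) < W5 (19.86 km) < W9 (22.21 km) < …

W3, W4, W1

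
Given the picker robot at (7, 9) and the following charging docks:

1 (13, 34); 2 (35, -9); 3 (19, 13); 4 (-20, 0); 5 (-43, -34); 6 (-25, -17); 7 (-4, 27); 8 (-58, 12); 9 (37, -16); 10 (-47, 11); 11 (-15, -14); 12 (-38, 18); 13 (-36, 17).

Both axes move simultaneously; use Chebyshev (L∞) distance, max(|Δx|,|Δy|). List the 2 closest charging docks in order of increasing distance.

3, 7

Distances from (7, 9):
1: max(|6|, |25|) = 25
2: max(|28|, |-18|) = 28
3: max(|12|, |4|) = 12
4: max(|-27|, |-9|) = 27
5: max(|-50|, |-43|) = 50
6: max(|-32|, |-26|) = 32
7: max(|-11|, |18|) = 18
8: max(|-65|, |3|) = 65
9: max(|30|, |-25|) = 30
10: max(|-54|, |2|) = 54
11: max(|-22|, |-23|) = 23
12: max(|-45|, |9|) = 45
13: max(|-43|, |8|) = 43
Sorted: 3 (12) < 7 (18) < 11 (23) < 1 (25) < …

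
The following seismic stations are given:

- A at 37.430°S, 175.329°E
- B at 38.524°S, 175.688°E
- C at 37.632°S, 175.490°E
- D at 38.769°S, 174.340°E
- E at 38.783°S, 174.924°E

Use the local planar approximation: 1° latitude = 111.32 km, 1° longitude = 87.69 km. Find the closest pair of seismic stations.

Pairwise distances:
A–B: √((-1.094·111.32)² + (0.359·87.69)²) = √(14831.36214 + 991.03510) = 125.787 km
A–C: √((-0.202·111.32)² + (0.161·87.69)²) = √(505.64898 + 199.32047) = 26.551 km
A–D: √((-1.339·111.32)² + (-0.989·87.69)²) = √(22218.13234 + 7521.29674) = 172.451 km
A–E: √((-1.353·111.32)² + (-0.405·87.69)²) = √(22685.16741 + 1261.27616) = 154.746 km
B–C: √((0.892·111.32)² + (-0.198·87.69)²) = √(9859.98159 + 301.46057) = 100.804 km
B–D: √((-0.245·111.32)² + (-1.348·87.69)²) = √(743.83835 + 13972.68681) = 121.312 km
B–E: √((-0.259·111.32)² + (-0.764·87.69)²) = √(831.27730 + 4488.35146) = 72.936 km
C–D: √((-1.137·111.32)² + (-1.150·87.69)²) = √(16020.17754 + 10169.41149) = 161.832 km
C–E: √((-1.151·111.32)² + (-0.566·87.69)²) = √(16417.12264 + 2463.38903) = 137.406 km
D–E: √((-0.014·111.32)² + (0.584·87.69)²) = √(2.42886 + 2622.56242) = 51.235 km
Closest pair: A–C at 26.551 km.

A and C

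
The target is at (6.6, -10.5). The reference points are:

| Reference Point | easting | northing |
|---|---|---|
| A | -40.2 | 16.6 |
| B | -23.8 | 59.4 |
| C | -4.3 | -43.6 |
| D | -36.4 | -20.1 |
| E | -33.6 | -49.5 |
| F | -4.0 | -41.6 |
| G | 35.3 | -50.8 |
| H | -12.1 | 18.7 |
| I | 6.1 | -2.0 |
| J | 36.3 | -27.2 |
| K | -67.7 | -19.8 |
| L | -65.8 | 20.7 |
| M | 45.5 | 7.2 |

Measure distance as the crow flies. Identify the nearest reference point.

Distances from (6.6, -10.5):
A: √((-46.8)² + (27.1)²) = √(2190.240 + 734.410) = 54.1
B: √((-30.4)² + (69.9)²) = √(924.160 + 4886.010) = 76.2
C: √((-10.9)² + (-33.1)²) = √(118.810 + 1095.610) = 34.8
D: √((-43.0)² + (-9.6)²) = √(1849.000 + 92.160) = 44.1
E: √((-40.2)² + (-39.0)²) = √(1616.040 + 1521.000) = 56.0
F: √((-10.6)² + (-31.1)²) = √(112.360 + 967.210) = 32.9
G: √((28.7)² + (-40.3)²) = √(823.690 + 1624.090) = 49.5
H: √((-18.7)² + (29.2)²) = √(349.690 + 852.640) = 34.7
I: √((-0.5)² + (8.5)²) = √(0.250 + 72.250) = 8.5
J: √((29.7)² + (-16.7)²) = √(882.090 + 278.890) = 34.1
K: √((-74.3)² + (-9.3)²) = √(5520.490 + 86.490) = 74.9
L: √((-72.4)² + (31.2)²) = √(5241.760 + 973.440) = 78.8
M: √((38.9)² + (17.7)²) = √(1513.210 + 313.290) = 42.7
Minimum: I at 8.5.

I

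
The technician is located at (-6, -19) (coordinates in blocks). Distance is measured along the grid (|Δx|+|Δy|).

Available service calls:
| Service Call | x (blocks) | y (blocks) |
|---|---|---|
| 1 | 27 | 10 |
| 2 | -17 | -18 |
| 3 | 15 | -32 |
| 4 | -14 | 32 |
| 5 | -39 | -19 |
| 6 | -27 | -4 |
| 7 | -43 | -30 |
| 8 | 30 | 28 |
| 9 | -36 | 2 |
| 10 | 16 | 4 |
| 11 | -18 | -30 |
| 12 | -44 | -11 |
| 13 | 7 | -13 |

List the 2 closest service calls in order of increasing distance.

2, 13

Distances from (-6, -19):
1: |33| + |29| = 33 + 29 = 62 blocks
2: |-11| + |1| = 11 + 1 = 12 blocks
3: |21| + |-13| = 21 + 13 = 34 blocks
4: |-8| + |51| = 8 + 51 = 59 blocks
5: |-33| + |0| = 33 + 0 = 33 blocks
6: |-21| + |15| = 21 + 15 = 36 blocks
7: |-37| + |-11| = 37 + 11 = 48 blocks
8: |36| + |47| = 36 + 47 = 83 blocks
9: |-30| + |21| = 30 + 21 = 51 blocks
10: |22| + |23| = 22 + 23 = 45 blocks
11: |-12| + |-11| = 12 + 11 = 23 blocks
12: |-38| + |8| = 38 + 8 = 46 blocks
13: |13| + |6| = 13 + 6 = 19 blocks
Sorted: 2 (12 blocks) < 13 (19 blocks) < 11 (23 blocks) < 5 (33 blocks) < …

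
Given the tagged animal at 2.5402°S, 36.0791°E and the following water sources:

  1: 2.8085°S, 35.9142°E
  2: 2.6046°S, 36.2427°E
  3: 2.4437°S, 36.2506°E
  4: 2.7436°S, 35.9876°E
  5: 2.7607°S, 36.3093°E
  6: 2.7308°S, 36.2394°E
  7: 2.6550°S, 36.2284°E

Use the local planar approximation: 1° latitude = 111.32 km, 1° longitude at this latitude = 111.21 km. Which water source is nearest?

2

Distances from 2.5402°S, 36.0791°E:
1: 35.0478 km
2: 19.5554 km
3: 21.8897 km
4: 24.8239 km
5: 35.4668 km
6: 27.7126 km
7: 20.9523 km
Minimum: 2 at 19.5554 km.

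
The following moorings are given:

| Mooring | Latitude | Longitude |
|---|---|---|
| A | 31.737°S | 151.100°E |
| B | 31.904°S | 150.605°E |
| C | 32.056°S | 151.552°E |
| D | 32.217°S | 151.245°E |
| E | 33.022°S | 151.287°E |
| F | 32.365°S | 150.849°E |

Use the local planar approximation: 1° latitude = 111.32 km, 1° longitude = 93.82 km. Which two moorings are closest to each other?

Pairwise distances:
A–B: √((-0.167·111.32)² + (-0.495·93.82)²) = √(345.60446 + 2156.75719) = 50.024 km
A–C: √((-0.319·111.32)² + (0.452·93.82)²) = √(1261.03680 + 1798.32312) = 55.311 km
A–D: √((-0.480·111.32)² + (0.145·93.82)²) = √(2855.14961 + 185.06610) = 55.138 km
A–E: √((-1.285·111.32)² + (0.187·93.82)²) = √(20462.21533 + 307.80387) = 144.118 km
A–F: √((-0.628·111.32)² + (-0.251·93.82)²) = √(4887.26269 + 554.54692) = 73.769 km
B–C: √((-0.152·111.32)² + (0.947·93.82)²) = √(286.30806 + 7893.88536) = 90.444 km
B–D: √((-0.313·111.32)² + (0.640·93.82)²) = √(1214.04580 + 3605.37801) = 69.422 km
B–E: √((-1.118·111.32)² + (0.682·93.82)²) = √(15489.23620 + 4094.11094) = 139.941 km
B–F: √((-0.461·111.32)² + (0.244·93.82)²) = √(2633.59049 + 524.04733) = 56.193 km
C–D: √((-0.161·111.32)² + (-0.307·93.82)²) = √(321.21672 + 829.59783) = 33.924 km
C–E: √((-0.966·111.32)² + (-0.265·93.82)²) = √(11563.80203 + 618.13396) = 110.372 km
C–F: √((-0.309·111.32)² + (-0.703·93.82)²) = √(1183.21415 + 4350.12270) = 74.386 km
D–E: √((-0.805·111.32)² + (0.042·93.82)²) = √(8030.41808 + 15.52707) = 89.699 km
D–F: √((-0.148·111.32)² + (-0.396·93.82)²) = √(271.43749 + 1380.32460) = 40.642 km
E–F: √((0.657·111.32)² + (-0.438·93.82)²) = √(5349.05587 + 1688.64780) = 83.891 km
Closest pair: C–D at 33.924 km.

C and D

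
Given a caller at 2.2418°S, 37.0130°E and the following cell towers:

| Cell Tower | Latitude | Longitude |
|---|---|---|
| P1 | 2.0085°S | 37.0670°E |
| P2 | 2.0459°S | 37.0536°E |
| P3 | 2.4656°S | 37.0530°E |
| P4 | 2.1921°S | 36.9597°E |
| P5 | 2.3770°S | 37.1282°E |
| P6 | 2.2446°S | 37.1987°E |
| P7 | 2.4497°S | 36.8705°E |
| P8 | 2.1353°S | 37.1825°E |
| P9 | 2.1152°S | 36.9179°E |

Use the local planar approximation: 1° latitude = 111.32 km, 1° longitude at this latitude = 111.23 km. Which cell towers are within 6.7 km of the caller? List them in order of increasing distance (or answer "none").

none

Distances from 2.2418°S, 37.0130°E:
P1: 26.6565 km
P2: 22.2703 km
P3: 25.3076 km
P4: 8.1091 km
P5: 19.7663 km
P6: 20.6578 km
P7: 28.0508 km
P8: 22.2713 km
P9: 17.6213 km
Threshold 6.7 km: none within range.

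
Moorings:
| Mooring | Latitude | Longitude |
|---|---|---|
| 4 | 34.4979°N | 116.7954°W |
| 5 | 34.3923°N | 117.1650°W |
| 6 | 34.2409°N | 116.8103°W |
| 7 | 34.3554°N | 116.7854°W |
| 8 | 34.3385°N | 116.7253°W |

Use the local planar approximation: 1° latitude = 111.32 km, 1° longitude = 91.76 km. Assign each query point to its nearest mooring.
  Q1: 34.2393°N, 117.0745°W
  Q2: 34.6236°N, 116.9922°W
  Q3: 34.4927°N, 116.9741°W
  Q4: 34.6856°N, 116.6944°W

Q1→5; Q2→4; Q3→4; Q4→4

Q1 at 34.2393°N, 117.0745°W:
  4: √((0.2586·111.32)² + (0.2791·91.76)²) = √(828.711635 + 655.883164) = 38.5304 km
  5: √((0.1530·111.32)² + (-0.0905·91.76)²) = √(290.087661 + 68.961066) = 18.9486 km
  6: √((0.0016·111.32)² + (0.2642·91.76)²) = √(0.031724 + 587.722661) = 24.2436 km
  7: √((0.1161·111.32)² + (0.2891·91.76)²) = √(167.036290 + 703.725022) = 29.5087 km
  8: √((0.0992·111.32)² + (0.3492·91.76)²) = √(121.946612 + 1026.727702) = 33.8921 km
  → nearest: 5 (18.9486 km)
Q2 at 34.6236°N, 116.9922°W:
  4: √((-0.1257·111.32)² + (0.1968·91.76)²) = √(195.801922 + 326.104655) = 22.8453 km
  5: √((-0.2313·111.32)² + (-0.1728·91.76)²) = √(662.975777 + 251.416795) = 30.2389 km
  6: √((-0.3827·111.32)² + (0.1819·91.76)²) = √(1814.944377 + 278.594288) = 45.7552 km
  7: √((-0.2682·111.32)² + (0.2068·91.76)²) = √(891.382169 + 360.087362) = 35.3761 km
  8: √((-0.2851·111.32)² + (0.2669·91.76)²) = √(1007.258242 + 599.796542) = 40.0881 km
  → nearest: 4 (22.8453 km)
Q3 at 34.4927°N, 116.9741°W:
  4: √((0.0052·111.32)² + (0.1787·91.76)²) = √(0.335084 + 268.878400) = 16.4077 km
  5: √((-0.1004·111.32)² + (-0.1909·91.76)²) = √(124.914778 + 306.844728) = 20.7788 km
  6: √((-0.2518·111.32)² + (0.1638·91.76)²) = √(785.701979 + 225.909557) = 31.8058 km
  7: √((-0.1373·111.32)² + (0.1887·91.76)²) = √(233.607870 + 299.813104) = 23.0959 km
  8: √((-0.1542·111.32)² + (0.2488·91.76)²) = √(294.655901 + 521.203786) = 28.5633 km
  → nearest: 4 (16.4077 km)
Q4 at 34.6856°N, 116.6944°W:
  4: √((-0.1877·111.32)² + (-0.1010·91.76)²) = √(436.591163 + 85.891375) = 22.8579 km
  5: √((-0.2933·111.32)² + (-0.4706·91.76)²) = √(1066.032687 + 1864.707233) = 54.1363 km
  6: √((-0.4447·111.32)² + (-0.1159·91.76)²) = √(2450.646412 + 113.102885) = 50.6335 km
  7: √((-0.3302·111.32)² + (-0.0910·91.76)²) = √(1351.140566 + 69.725172) = 37.6944 km
  8: √((-0.3471·111.32)² + (-0.0309·91.76)²) = √(1492.985613 + 8.039402) = 38.7431 km
  → nearest: 4 (22.8579 km)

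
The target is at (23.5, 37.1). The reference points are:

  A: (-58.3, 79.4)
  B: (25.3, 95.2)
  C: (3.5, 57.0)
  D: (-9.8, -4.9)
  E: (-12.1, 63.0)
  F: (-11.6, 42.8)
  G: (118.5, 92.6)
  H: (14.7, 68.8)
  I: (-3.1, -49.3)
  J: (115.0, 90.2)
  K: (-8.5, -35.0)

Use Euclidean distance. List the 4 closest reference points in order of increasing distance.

Distances from (23.5, 37.1):
A: 92.1
B: 58.1
C: 28.2
D: 53.6
E: 44.0
F: 35.6
G: 110.0
H: 32.9
I: 90.4
J: 105.8
K: 78.9
Sorted: C (28.2) < H (32.9) < F (35.6) < E (44.0) < D (53.6) < B (58.1) < …

C, H, F, E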